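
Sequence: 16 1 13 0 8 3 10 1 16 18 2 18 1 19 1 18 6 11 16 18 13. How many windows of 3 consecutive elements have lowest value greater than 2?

5

16 1 13 → min 1
1 13 0 → min 0
13 0 8 → min 0
0 8 3 → min 0
8 3 10 → min 3  > 2 ✓
3 10 1 → min 1
10 1 16 → min 1
1 16 18 → min 1
16 18 2 → min 2
18 2 18 → min 2
2 18 1 → min 1
18 1 19 → min 1
1 19 1 → min 1
19 1 18 → min 1
1 18 6 → min 1
18 6 11 → min 6  > 2 ✓
6 11 16 → min 6  > 2 ✓
11 16 18 → min 11  > 2 ✓
16 18 13 → min 13  > 2 ✓
5 windows satisfy the condition.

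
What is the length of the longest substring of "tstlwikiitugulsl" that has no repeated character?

6

[t] len 1
[t, s] len 2
[s, t] len 2
[s, t, l] len 3
[s, t, l, w] len 4
[s, t, l, w, i] len 5
[s, t, l, w, i, k] len 6
[k, i] len 2
[i] len 1
[i, t] len 2
[i, t, u] len 3
[i, t, u, g] len 4
[g, u] len 2
[g, u, l] len 3
[g, u, l, s] len 4
[s, l] len 2
Longest all-distinct length: 6.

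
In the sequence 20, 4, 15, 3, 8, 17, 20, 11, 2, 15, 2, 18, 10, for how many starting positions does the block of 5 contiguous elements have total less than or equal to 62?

(20, 4, 15, 3, 8) → sum 50  ≤ 62 ✓
(4, 15, 3, 8, 17) → sum 47  ≤ 62 ✓
(15, 3, 8, 17, 20) → sum 63
(3, 8, 17, 20, 11) → sum 59  ≤ 62 ✓
(8, 17, 20, 11, 2) → sum 58  ≤ 62 ✓
(17, 20, 11, 2, 15) → sum 65
(20, 11, 2, 15, 2) → sum 50  ≤ 62 ✓
(11, 2, 15, 2, 18) → sum 48  ≤ 62 ✓
(2, 15, 2, 18, 10) → sum 47  ≤ 62 ✓
7 windows satisfy the condition.

7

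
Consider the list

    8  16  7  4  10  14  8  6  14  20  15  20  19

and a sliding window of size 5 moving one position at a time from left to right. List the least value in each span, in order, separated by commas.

4, 4, 4, 4, 6, 6, 6, 6, 14

8 16 7 4 10 → min 4
16 7 4 10 14 → min 4
7 4 10 14 8 → min 4
4 10 14 8 6 → min 4
10 14 8 6 14 → min 6
14 8 6 14 20 → min 6
8 6 14 20 15 → min 6
6 14 20 15 20 → min 6
14 20 15 20 19 → min 14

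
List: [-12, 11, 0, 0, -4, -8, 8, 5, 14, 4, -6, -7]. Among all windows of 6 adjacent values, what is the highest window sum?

19

[-12, 11, 0, 0, -4, -8] → sum -13
[11, 0, 0, -4, -8, 8] → sum 7
[0, 0, -4, -8, 8, 5] → sum 1
[0, -4, -8, 8, 5, 14] → sum 15
[-4, -8, 8, 5, 14, 4] → sum 19
[-8, 8, 5, 14, 4, -6] → sum 17
[8, 5, 14, 4, -6, -7] → sum 18
Highest of these is 19.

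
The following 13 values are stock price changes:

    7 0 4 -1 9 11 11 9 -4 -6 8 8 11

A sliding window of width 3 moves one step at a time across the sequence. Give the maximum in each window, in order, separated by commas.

7, 4, 9, 11, 11, 11, 11, 9, 8, 8, 11

7 0 4 → max 7
0 4 -1 → max 4
4 -1 9 → max 9
-1 9 11 → max 11
9 11 11 → max 11
11 11 9 → max 11
11 9 -4 → max 11
9 -4 -6 → max 9
-4 -6 8 → max 8
-6 8 8 → max 8
8 8 11 → max 11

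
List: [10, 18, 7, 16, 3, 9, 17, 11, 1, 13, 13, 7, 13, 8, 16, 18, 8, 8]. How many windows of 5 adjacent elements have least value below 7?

9

(10, 18, 7, 16, 3) → min 3  < 7 ✓
(18, 7, 16, 3, 9) → min 3  < 7 ✓
(7, 16, 3, 9, 17) → min 3  < 7 ✓
(16, 3, 9, 17, 11) → min 3  < 7 ✓
(3, 9, 17, 11, 1) → min 1  < 7 ✓
(9, 17, 11, 1, 13) → min 1  < 7 ✓
(17, 11, 1, 13, 13) → min 1  < 7 ✓
(11, 1, 13, 13, 7) → min 1  < 7 ✓
(1, 13, 13, 7, 13) → min 1  < 7 ✓
(13, 13, 7, 13, 8) → min 7
(13, 7, 13, 8, 16) → min 7
(7, 13, 8, 16, 18) → min 7
(13, 8, 16, 18, 8) → min 8
(8, 16, 18, 8, 8) → min 8
9 windows satisfy the condition.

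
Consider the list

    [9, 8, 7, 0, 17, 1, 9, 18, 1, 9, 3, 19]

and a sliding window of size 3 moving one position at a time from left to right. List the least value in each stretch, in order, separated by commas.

Sliding a size-3 window across the 12 values:
9 8 7 → min 7
8 7 0 → min 0
7 0 17 → min 0
0 17 1 → min 0
17 1 9 → min 1
1 9 18 → min 1
9 18 1 → min 1
18 1 9 → min 1
1 9 3 → min 1
9 3 19 → min 3

7, 0, 0, 0, 1, 1, 1, 1, 1, 3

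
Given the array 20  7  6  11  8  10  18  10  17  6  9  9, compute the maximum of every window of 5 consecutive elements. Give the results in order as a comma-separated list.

[20, 7, 6, 11, 8] → max 20
[7, 6, 11, 8, 10] → max 11
[6, 11, 8, 10, 18] → max 18
[11, 8, 10, 18, 10] → max 18
[8, 10, 18, 10, 17] → max 18
[10, 18, 10, 17, 6] → max 18
[18, 10, 17, 6, 9] → max 18
[10, 17, 6, 9, 9] → max 17

20, 11, 18, 18, 18, 18, 18, 17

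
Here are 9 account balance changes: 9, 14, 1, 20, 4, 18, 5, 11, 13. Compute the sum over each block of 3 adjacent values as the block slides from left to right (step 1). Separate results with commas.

[9, 14, 1] → sum 24
[14, 1, 20] → sum 35
[1, 20, 4] → sum 25
[20, 4, 18] → sum 42
[4, 18, 5] → sum 27
[18, 5, 11] → sum 34
[5, 11, 13] → sum 29

24, 35, 25, 42, 27, 34, 29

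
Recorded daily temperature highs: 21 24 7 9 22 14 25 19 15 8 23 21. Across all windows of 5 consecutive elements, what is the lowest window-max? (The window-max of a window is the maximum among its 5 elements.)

23

[21, 24, 7, 9, 22] → max 24
[24, 7, 9, 22, 14] → max 24
[7, 9, 22, 14, 25] → max 25
[9, 22, 14, 25, 19] → max 25
[22, 14, 25, 19, 15] → max 25
[14, 25, 19, 15, 8] → max 25
[25, 19, 15, 8, 23] → max 25
[19, 15, 8, 23, 21] → max 23
Lowest of these is 23.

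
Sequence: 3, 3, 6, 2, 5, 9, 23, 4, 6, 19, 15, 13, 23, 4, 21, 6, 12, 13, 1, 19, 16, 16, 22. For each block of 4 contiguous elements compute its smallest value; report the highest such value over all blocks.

3 3 6 2 → min 2
3 6 2 5 → min 2
6 2 5 9 → min 2
2 5 9 23 → min 2
5 9 23 4 → min 4
9 23 4 6 → min 4
23 4 6 19 → min 4
4 6 19 15 → min 4
6 19 15 13 → min 6
19 15 13 23 → min 13
15 13 23 4 → min 4
13 23 4 21 → min 4
23 4 21 6 → min 4
4 21 6 12 → min 4
21 6 12 13 → min 6
6 12 13 1 → min 1
12 13 1 19 → min 1
13 1 19 16 → min 1
1 19 16 16 → min 1
19 16 16 22 → min 16
Highest of these is 16.

16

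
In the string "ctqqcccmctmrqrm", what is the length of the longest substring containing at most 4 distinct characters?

Extend right; when distinct count exceeds 4, shrink from the left:
add c: window [c] (1 distinct), len 1
add t: window [c, t] (2 distinct), len 2
add q: window [c, t, q] (3 distinct), len 3
add q: window [c, t, q, q] (3 distinct), len 4
add c: window [c, t, q, q, c] (3 distinct), len 5
add c: window [c, t, q, q, c, c] (3 distinct), len 6
add c: window [c, t, q, q, c, c, c] (3 distinct), len 7
add m: window [c, t, q, q, c, c, c, m] (4 distinct), len 8
add c: window [c, t, q, q, c, c, c, m, c] (4 distinct), len 9
add t: window [c, t, q, q, c, c, c, m, c, t] (4 distinct), len 10
add m: window [c, t, q, q, c, c, c, m, c, t, m] (4 distinct), len 11
add r: window [c, c, c, m, c, t, m, r] (4 distinct), len 8
add q: window [t, m, r, q] (4 distinct), len 4
add r: window [t, m, r, q, r] (4 distinct), len 5
add m: window [t, m, r, q, r, m] (4 distinct), len 6
Longest length with ≤4 distinct: 11.

11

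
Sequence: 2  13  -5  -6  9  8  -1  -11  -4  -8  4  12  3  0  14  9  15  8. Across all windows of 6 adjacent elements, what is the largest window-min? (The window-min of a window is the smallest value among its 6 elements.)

(2, 13, -5, -6, 9, 8) → min -6
(13, -5, -6, 9, 8, -1) → min -6
(-5, -6, 9, 8, -1, -11) → min -11
(-6, 9, 8, -1, -11, -4) → min -11
(9, 8, -1, -11, -4, -8) → min -11
(8, -1, -11, -4, -8, 4) → min -11
(-1, -11, -4, -8, 4, 12) → min -11
(-11, -4, -8, 4, 12, 3) → min -11
(-4, -8, 4, 12, 3, 0) → min -8
(-8, 4, 12, 3, 0, 14) → min -8
(4, 12, 3, 0, 14, 9) → min 0
(12, 3, 0, 14, 9, 15) → min 0
(3, 0, 14, 9, 15, 8) → min 0
Largest of these is 0.

0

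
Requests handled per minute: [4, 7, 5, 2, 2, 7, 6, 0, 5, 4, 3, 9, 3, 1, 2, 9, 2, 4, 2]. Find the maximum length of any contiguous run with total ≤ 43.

Extend to the right; shrink from the left whenever the sum exceeds 43:
→ 4: sum 4, len 1
→ 7: sum 11, len 2
→ 5: sum 16, len 3
→ 2: sum 18, len 4
→ 2: sum 20, len 5
→ 7: sum 27, len 6
→ 6: sum 33, len 7
→ 0: sum 33, len 8
→ 5: sum 38, len 9
→ 4: sum 42, len 10
→ 3 (dropped 4): sum 41, len 10
→ 9 (dropped 7): sum 43, len 10
→ 3 (dropped 5): sum 41, len 10
→ 1: sum 42, len 11
→ 2 (dropped 2): sum 42, len 11
→ 9 (dropped 2, 7): sum 42, len 10
→ 2 (dropped 6): sum 38, len 10
→ 4: sum 42, len 11
→ 2 (dropped 0, 5): sum 39, len 10
Longest length seen: 11.

11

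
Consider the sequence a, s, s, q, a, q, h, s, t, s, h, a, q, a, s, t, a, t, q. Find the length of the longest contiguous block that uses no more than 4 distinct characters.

[a] 1 distinct, len 1
[a, s] 2 distinct, len 2
[a, s, s] 2 distinct, len 3
[a, s, s, q] 3 distinct, len 4
[a, s, s, q, a] 3 distinct, len 5
[a, s, s, q, a, q] 3 distinct, len 6
[a, s, s, q, a, q, h] 4 distinct, len 7
[a, s, s, q, a, q, h, s] 4 distinct, len 8
[q, h, s, t] 4 distinct, len 4
[q, h, s, t, s] 4 distinct, len 5
[q, h, s, t, s, h] 4 distinct, len 6
[h, s, t, s, h, a] 4 distinct, len 6
[s, h, a, q] 4 distinct, len 4
[s, h, a, q, a] 4 distinct, len 5
[s, h, a, q, a, s] 4 distinct, len 6
[a, q, a, s, t] 4 distinct, len 5
[a, q, a, s, t, a] 4 distinct, len 6
[a, q, a, s, t, a, t] 4 distinct, len 7
[a, q, a, s, t, a, t, q] 4 distinct, len 8
Longest length with ≤4 distinct: 8.

8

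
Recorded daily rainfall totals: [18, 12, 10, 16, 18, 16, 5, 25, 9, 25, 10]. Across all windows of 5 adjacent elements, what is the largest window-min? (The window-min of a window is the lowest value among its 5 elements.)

10

Each size-5 window and its min:
(18, 12, 10, 16, 18) → min 10
(12, 10, 16, 18, 16) → min 10
(10, 16, 18, 16, 5) → min 5
(16, 18, 16, 5, 25) → min 5
(18, 16, 5, 25, 9) → min 5
(16, 5, 25, 9, 25) → min 5
(5, 25, 9, 25, 10) → min 5
Largest of these is 10.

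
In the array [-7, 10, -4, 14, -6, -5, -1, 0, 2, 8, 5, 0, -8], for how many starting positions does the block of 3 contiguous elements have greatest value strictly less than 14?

8

[-7, 10, -4] → max 10  < 14 ✓
[10, -4, 14] → max 14
[-4, 14, -6] → max 14
[14, -6, -5] → max 14
[-6, -5, -1] → max -1  < 14 ✓
[-5, -1, 0] → max 0  < 14 ✓
[-1, 0, 2] → max 2  < 14 ✓
[0, 2, 8] → max 8  < 14 ✓
[2, 8, 5] → max 8  < 14 ✓
[8, 5, 0] → max 8  < 14 ✓
[5, 0, -8] → max 5  < 14 ✓
8 windows satisfy the condition.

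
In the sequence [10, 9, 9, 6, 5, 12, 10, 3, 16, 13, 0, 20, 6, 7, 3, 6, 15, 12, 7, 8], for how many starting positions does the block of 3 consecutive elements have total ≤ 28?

(10, 9, 9) → sum 28  ≤ 28 ✓
(9, 9, 6) → sum 24  ≤ 28 ✓
(9, 6, 5) → sum 20  ≤ 28 ✓
(6, 5, 12) → sum 23  ≤ 28 ✓
(5, 12, 10) → sum 27  ≤ 28 ✓
(12, 10, 3) → sum 25  ≤ 28 ✓
(10, 3, 16) → sum 29
(3, 16, 13) → sum 32
(16, 13, 0) → sum 29
(13, 0, 20) → sum 33
(0, 20, 6) → sum 26  ≤ 28 ✓
(20, 6, 7) → sum 33
(6, 7, 3) → sum 16  ≤ 28 ✓
(7, 3, 6) → sum 16  ≤ 28 ✓
(3, 6, 15) → sum 24  ≤ 28 ✓
(6, 15, 12) → sum 33
(15, 12, 7) → sum 34
(12, 7, 8) → sum 27  ≤ 28 ✓
11 windows satisfy the condition.

11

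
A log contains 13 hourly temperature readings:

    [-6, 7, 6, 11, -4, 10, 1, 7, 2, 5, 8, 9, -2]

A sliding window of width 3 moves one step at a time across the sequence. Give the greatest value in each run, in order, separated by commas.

7, 11, 11, 11, 10, 10, 7, 7, 8, 9, 9

(-6, 7, 6) → max 7
(7, 6, 11) → max 11
(6, 11, -4) → max 11
(11, -4, 10) → max 11
(-4, 10, 1) → max 10
(10, 1, 7) → max 10
(1, 7, 2) → max 7
(7, 2, 5) → max 7
(2, 5, 8) → max 8
(5, 8, 9) → max 9
(8, 9, -2) → max 9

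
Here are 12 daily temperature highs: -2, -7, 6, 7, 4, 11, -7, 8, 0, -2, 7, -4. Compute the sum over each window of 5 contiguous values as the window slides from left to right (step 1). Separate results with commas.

8, 21, 21, 23, 16, 10, 6, 9

Sliding a size-5 window across the 12 values:
[-2, -7, 6, 7, 4] → sum 8
[-7, 6, 7, 4, 11] → sum 21
[6, 7, 4, 11, -7] → sum 21
[7, 4, 11, -7, 8] → sum 23
[4, 11, -7, 8, 0] → sum 16
[11, -7, 8, 0, -2] → sum 10
[-7, 8, 0, -2, 7] → sum 6
[8, 0, -2, 7, -4] → sum 9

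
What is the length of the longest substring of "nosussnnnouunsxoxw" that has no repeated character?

5

[n] len 1
[n, o] len 2
[n, o, s] len 3
[n, o, s, u] len 4
[u, s] len 2
[s] len 1
[s, n] len 2
[n] len 1
[n] len 1
[n, o] len 2
[n, o, u] len 3
[u] len 1
[u, n] len 2
[u, n, s] len 3
[u, n, s, x] len 4
[u, n, s, x, o] len 5
[o, x] len 2
[o, x, w] len 3
Longest all-distinct length: 5.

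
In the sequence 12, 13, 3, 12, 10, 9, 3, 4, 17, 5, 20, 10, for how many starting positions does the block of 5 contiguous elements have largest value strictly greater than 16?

4

(12, 13, 3, 12, 10) → max 13
(13, 3, 12, 10, 9) → max 13
(3, 12, 10, 9, 3) → max 12
(12, 10, 9, 3, 4) → max 12
(10, 9, 3, 4, 17) → max 17  > 16 ✓
(9, 3, 4, 17, 5) → max 17  > 16 ✓
(3, 4, 17, 5, 20) → max 20  > 16 ✓
(4, 17, 5, 20, 10) → max 20  > 16 ✓
4 windows satisfy the condition.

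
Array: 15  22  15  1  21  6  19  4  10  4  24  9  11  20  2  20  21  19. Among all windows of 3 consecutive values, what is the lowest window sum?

18

(15, 22, 15) → sum 52
(22, 15, 1) → sum 38
(15, 1, 21) → sum 37
(1, 21, 6) → sum 28
(21, 6, 19) → sum 46
(6, 19, 4) → sum 29
(19, 4, 10) → sum 33
(4, 10, 4) → sum 18
(10, 4, 24) → sum 38
(4, 24, 9) → sum 37
(24, 9, 11) → sum 44
(9, 11, 20) → sum 40
(11, 20, 2) → sum 33
(20, 2, 20) → sum 42
(2, 20, 21) → sum 43
(20, 21, 19) → sum 60
Lowest of these is 18.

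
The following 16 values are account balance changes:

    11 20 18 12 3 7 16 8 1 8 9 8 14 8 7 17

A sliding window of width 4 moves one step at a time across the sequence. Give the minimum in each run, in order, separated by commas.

[11, 20, 18, 12] → min 11
[20, 18, 12, 3] → min 3
[18, 12, 3, 7] → min 3
[12, 3, 7, 16] → min 3
[3, 7, 16, 8] → min 3
[7, 16, 8, 1] → min 1
[16, 8, 1, 8] → min 1
[8, 1, 8, 9] → min 1
[1, 8, 9, 8] → min 1
[8, 9, 8, 14] → min 8
[9, 8, 14, 8] → min 8
[8, 14, 8, 7] → min 7
[14, 8, 7, 17] → min 7

11, 3, 3, 3, 3, 1, 1, 1, 1, 8, 8, 7, 7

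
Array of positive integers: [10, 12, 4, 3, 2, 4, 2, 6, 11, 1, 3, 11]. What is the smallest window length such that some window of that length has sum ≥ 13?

Extend right; whenever the sum reaches 13, record the length and shrink from the left:
add 10: running sum 10 < 13
add 12: shortest ending here [10, 12] sum 22, len 2
add 4: shortest ending here [12, 4] sum 16, len 2
add 3: shortest ending here [12, 4, 3] sum 19, len 3
add 2: shortest ending here [12, 4, 3, 2] sum 21, len 4
add 4: shortest ending here [4, 3, 2, 4] sum 13, len 4
add 2: shortest ending here [4, 3, 2, 4, 2] sum 15, len 5
add 6: shortest ending here [2, 4, 2, 6] sum 14, len 4
add 11: shortest ending here [6, 11] sum 17, len 2
add 1: shortest ending here [6, 11, 1] sum 18, len 3
add 3: shortest ending here [11, 1, 3] sum 15, len 3
add 11: shortest ending here [3, 11] sum 14, len 2
Shortest qualifying length: 2.

2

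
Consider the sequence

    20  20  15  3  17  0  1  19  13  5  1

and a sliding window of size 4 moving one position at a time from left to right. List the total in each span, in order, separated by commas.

58, 55, 35, 21, 37, 33, 38, 38

20 20 15 3 → sum 58
20 15 3 17 → sum 55
15 3 17 0 → sum 35
3 17 0 1 → sum 21
17 0 1 19 → sum 37
0 1 19 13 → sum 33
1 19 13 5 → sum 38
19 13 5 1 → sum 38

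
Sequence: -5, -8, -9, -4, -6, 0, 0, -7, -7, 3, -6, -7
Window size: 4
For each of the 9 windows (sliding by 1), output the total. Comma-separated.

[-5, -8, -9, -4] → sum -26
[-8, -9, -4, -6] → sum -27
[-9, -4, -6, 0] → sum -19
[-4, -6, 0, 0] → sum -10
[-6, 0, 0, -7] → sum -13
[0, 0, -7, -7] → sum -14
[0, -7, -7, 3] → sum -11
[-7, -7, 3, -6] → sum -17
[-7, 3, -6, -7] → sum -17

-26, -27, -19, -10, -13, -14, -11, -17, -17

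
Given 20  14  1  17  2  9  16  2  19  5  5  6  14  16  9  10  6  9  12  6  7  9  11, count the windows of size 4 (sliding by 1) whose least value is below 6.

11

20 14 1 17 → min 1  < 6 ✓
14 1 17 2 → min 1  < 6 ✓
1 17 2 9 → min 1  < 6 ✓
17 2 9 16 → min 2  < 6 ✓
2 9 16 2 → min 2  < 6 ✓
9 16 2 19 → min 2  < 6 ✓
16 2 19 5 → min 2  < 6 ✓
2 19 5 5 → min 2  < 6 ✓
19 5 5 6 → min 5  < 6 ✓
5 5 6 14 → min 5  < 6 ✓
5 6 14 16 → min 5  < 6 ✓
6 14 16 9 → min 6
14 16 9 10 → min 9
16 9 10 6 → min 6
9 10 6 9 → min 6
10 6 9 12 → min 6
6 9 12 6 → min 6
9 12 6 7 → min 6
12 6 7 9 → min 6
6 7 9 11 → min 6
11 windows satisfy the condition.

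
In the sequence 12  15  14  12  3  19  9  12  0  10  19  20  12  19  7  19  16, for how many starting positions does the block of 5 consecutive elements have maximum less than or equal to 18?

1

12 15 14 12 3 → max 15  ≤ 18 ✓
15 14 12 3 19 → max 19
14 12 3 19 9 → max 19
12 3 19 9 12 → max 19
3 19 9 12 0 → max 19
19 9 12 0 10 → max 19
9 12 0 10 19 → max 19
12 0 10 19 20 → max 20
0 10 19 20 12 → max 20
10 19 20 12 19 → max 20
19 20 12 19 7 → max 20
20 12 19 7 19 → max 20
12 19 7 19 16 → max 19
1 window satisfy the condition.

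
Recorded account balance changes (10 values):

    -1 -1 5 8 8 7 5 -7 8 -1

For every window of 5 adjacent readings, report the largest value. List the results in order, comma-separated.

[-1, -1, 5, 8, 8] → max 8
[-1, 5, 8, 8, 7] → max 8
[5, 8, 8, 7, 5] → max 8
[8, 8, 7, 5, -7] → max 8
[8, 7, 5, -7, 8] → max 8
[7, 5, -7, 8, -1] → max 8

8, 8, 8, 8, 8, 8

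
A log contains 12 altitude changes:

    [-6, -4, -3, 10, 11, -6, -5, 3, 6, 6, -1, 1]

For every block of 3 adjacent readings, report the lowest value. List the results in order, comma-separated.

-6, -4, -3, -6, -6, -6, -5, 3, -1, -1

(-6, -4, -3) → min -6
(-4, -3, 10) → min -4
(-3, 10, 11) → min -3
(10, 11, -6) → min -6
(11, -6, -5) → min -6
(-6, -5, 3) → min -6
(-5, 3, 6) → min -5
(3, 6, 6) → min 3
(6, 6, -1) → min -1
(6, -1, 1) → min -1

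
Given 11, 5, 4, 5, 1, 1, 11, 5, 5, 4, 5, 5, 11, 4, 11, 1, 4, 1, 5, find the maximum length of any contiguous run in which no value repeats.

3

add 11: [11] len 1
add 5: [11, 5] len 2
add 4: [11, 5, 4] len 3
add 5 (repeat 5, move left end past it): [4, 5] len 2
add 1: [4, 5, 1] len 3
add 1 (repeat 1, move left end past it): [1] len 1
add 11: [1, 11] len 2
add 5: [1, 11, 5] len 3
add 5 (repeat 5, move left end past it): [5] len 1
add 4: [5, 4] len 2
add 5 (repeat 5, move left end past it): [4, 5] len 2
add 5 (repeat 5, move left end past it): [5] len 1
add 11: [5, 11] len 2
add 4: [5, 11, 4] len 3
add 11 (repeat 11, move left end past it): [4, 11] len 2
add 1: [4, 11, 1] len 3
add 4 (repeat 4, move left end past it): [11, 1, 4] len 3
add 1 (repeat 1, move left end past it): [4, 1] len 2
add 5: [4, 1, 5] len 3
Longest all-distinct length: 3.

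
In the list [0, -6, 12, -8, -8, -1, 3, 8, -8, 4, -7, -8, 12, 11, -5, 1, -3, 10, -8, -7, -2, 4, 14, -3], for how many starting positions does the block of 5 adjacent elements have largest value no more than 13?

18

(0, -6, 12, -8, -8) → max 12  ≤ 13 ✓
(-6, 12, -8, -8, -1) → max 12  ≤ 13 ✓
(12, -8, -8, -1, 3) → max 12  ≤ 13 ✓
(-8, -8, -1, 3, 8) → max 8  ≤ 13 ✓
(-8, -1, 3, 8, -8) → max 8  ≤ 13 ✓
(-1, 3, 8, -8, 4) → max 8  ≤ 13 ✓
(3, 8, -8, 4, -7) → max 8  ≤ 13 ✓
(8, -8, 4, -7, -8) → max 8  ≤ 13 ✓
(-8, 4, -7, -8, 12) → max 12  ≤ 13 ✓
(4, -7, -8, 12, 11) → max 12  ≤ 13 ✓
(-7, -8, 12, 11, -5) → max 12  ≤ 13 ✓
(-8, 12, 11, -5, 1) → max 12  ≤ 13 ✓
(12, 11, -5, 1, -3) → max 12  ≤ 13 ✓
(11, -5, 1, -3, 10) → max 11  ≤ 13 ✓
(-5, 1, -3, 10, -8) → max 10  ≤ 13 ✓
(1, -3, 10, -8, -7) → max 10  ≤ 13 ✓
(-3, 10, -8, -7, -2) → max 10  ≤ 13 ✓
(10, -8, -7, -2, 4) → max 10  ≤ 13 ✓
(-8, -7, -2, 4, 14) → max 14
(-7, -2, 4, 14, -3) → max 14
18 windows satisfy the condition.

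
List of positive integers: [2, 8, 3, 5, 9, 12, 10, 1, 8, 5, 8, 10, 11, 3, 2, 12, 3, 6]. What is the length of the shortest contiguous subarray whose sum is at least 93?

add 2: running sum 2 < 93
add 8: running sum 10 < 93
add 3: running sum 13 < 93
add 5: running sum 18 < 93
add 9: running sum 27 < 93
add 12: running sum 39 < 93
add 10: running sum 49 < 93
add 1: running sum 50 < 93
add 8: running sum 58 < 93
add 5: running sum 63 < 93
add 8: running sum 71 < 93
add 10: running sum 81 < 93
add 11: running sum 92 < 93
end 13: [8, 3, 5, 9, 12, 10, 1, 8, 5, 8, 10, 11, 3] sum 93, len 13
end 14: [8, 3, 5, 9, 12, 10, 1, 8, 5, 8, 10, 11, 3, 2] sum 95, len 14
end 15: [5, 9, 12, 10, 1, 8, 5, 8, 10, 11, 3, 2, 12] sum 96, len 13
end 16: [9, 12, 10, 1, 8, 5, 8, 10, 11, 3, 2, 12, 3] sum 94, len 13
end 17: [9, 12, 10, 1, 8, 5, 8, 10, 11, 3, 2, 12, 3, 6] sum 100, len 14
Shortest qualifying length: 13.

13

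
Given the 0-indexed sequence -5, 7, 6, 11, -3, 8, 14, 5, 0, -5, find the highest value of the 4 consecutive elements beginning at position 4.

Elements at indices 4..7: -3, 8, 14, 5
max(-3, 8, 14, 5) = 14

14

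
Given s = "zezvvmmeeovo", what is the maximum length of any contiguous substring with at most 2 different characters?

4

add z: window [z] (1 distinct), len 1
add e: window [z, e] (2 distinct), len 2
add z: window [z, e, z] (2 distinct), len 3
add v: window [z, v] (2 distinct), len 2
add v: window [z, v, v] (2 distinct), len 3
add m: window [v, v, m] (2 distinct), len 3
add m: window [v, v, m, m] (2 distinct), len 4
add e: window [m, m, e] (2 distinct), len 3
add e: window [m, m, e, e] (2 distinct), len 4
add o: window [e, e, o] (2 distinct), len 3
add v: window [o, v] (2 distinct), len 2
add o: window [o, v, o] (2 distinct), len 3
Longest length with ≤2 distinct: 4.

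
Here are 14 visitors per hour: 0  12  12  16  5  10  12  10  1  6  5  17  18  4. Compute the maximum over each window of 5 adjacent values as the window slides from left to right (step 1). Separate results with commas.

16, 16, 16, 16, 12, 12, 12, 17, 18, 18

[0, 12, 12, 16, 5] → max 16
[12, 12, 16, 5, 10] → max 16
[12, 16, 5, 10, 12] → max 16
[16, 5, 10, 12, 10] → max 16
[5, 10, 12, 10, 1] → max 12
[10, 12, 10, 1, 6] → max 12
[12, 10, 1, 6, 5] → max 12
[10, 1, 6, 5, 17] → max 17
[1, 6, 5, 17, 18] → max 18
[6, 5, 17, 18, 4] → max 18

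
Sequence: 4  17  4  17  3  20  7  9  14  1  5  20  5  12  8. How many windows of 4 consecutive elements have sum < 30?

1

4 17 4 17 → sum 42
17 4 17 3 → sum 41
4 17 3 20 → sum 44
17 3 20 7 → sum 47
3 20 7 9 → sum 39
20 7 9 14 → sum 50
7 9 14 1 → sum 31
9 14 1 5 → sum 29  < 30 ✓
14 1 5 20 → sum 40
1 5 20 5 → sum 31
5 20 5 12 → sum 42
20 5 12 8 → sum 45
1 window satisfy the condition.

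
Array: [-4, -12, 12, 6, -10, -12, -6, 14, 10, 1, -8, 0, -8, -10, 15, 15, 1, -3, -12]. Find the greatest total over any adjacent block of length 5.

18

-4 -12 12 6 -10 → sum -8
-12 12 6 -10 -12 → sum -16
12 6 -10 -12 -6 → sum -10
6 -10 -12 -6 14 → sum -8
-10 -12 -6 14 10 → sum -4
-12 -6 14 10 1 → sum 7
-6 14 10 1 -8 → sum 11
14 10 1 -8 0 → sum 17
10 1 -8 0 -8 → sum -5
1 -8 0 -8 -10 → sum -25
-8 0 -8 -10 15 → sum -11
0 -8 -10 15 15 → sum 12
-8 -10 15 15 1 → sum 13
-10 15 15 1 -3 → sum 18
15 15 1 -3 -12 → sum 16
Greatest of these is 18.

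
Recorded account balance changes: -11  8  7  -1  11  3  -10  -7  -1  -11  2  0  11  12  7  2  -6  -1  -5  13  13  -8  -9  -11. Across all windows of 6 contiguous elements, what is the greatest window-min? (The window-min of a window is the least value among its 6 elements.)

Window mins for each of the 19 positions:
[-11, 8, 7, -1, 11, 3] → min -11
[8, 7, -1, 11, 3, -10] → min -10
[7, -1, 11, 3, -10, -7] → min -10
[-1, 11, 3, -10, -7, -1] → min -10
[11, 3, -10, -7, -1, -11] → min -11
[3, -10, -7, -1, -11, 2] → min -11
[-10, -7, -1, -11, 2, 0] → min -11
[-7, -1, -11, 2, 0, 11] → min -11
[-1, -11, 2, 0, 11, 12] → min -11
[-11, 2, 0, 11, 12, 7] → min -11
[2, 0, 11, 12, 7, 2] → min 0
[0, 11, 12, 7, 2, -6] → min -6
[11, 12, 7, 2, -6, -1] → min -6
[12, 7, 2, -6, -1, -5] → min -6
[7, 2, -6, -1, -5, 13] → min -6
[2, -6, -1, -5, 13, 13] → min -6
[-6, -1, -5, 13, 13, -8] → min -8
[-1, -5, 13, 13, -8, -9] → min -9
[-5, 13, 13, -8, -9, -11] → min -11
Greatest of these is 0.

0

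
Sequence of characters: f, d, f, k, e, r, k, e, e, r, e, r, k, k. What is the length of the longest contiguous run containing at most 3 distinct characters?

11

[f] 1 distinct, len 1
[f, d] 2 distinct, len 2
[f, d, f] 2 distinct, len 3
[f, d, f, k] 3 distinct, len 4
[f, k, e] 3 distinct, len 3
[k, e, r] 3 distinct, len 3
[k, e, r, k] 3 distinct, len 4
[k, e, r, k, e] 3 distinct, len 5
[k, e, r, k, e, e] 3 distinct, len 6
[k, e, r, k, e, e, r] 3 distinct, len 7
[k, e, r, k, e, e, r, e] 3 distinct, len 8
[k, e, r, k, e, e, r, e, r] 3 distinct, len 9
[k, e, r, k, e, e, r, e, r, k] 3 distinct, len 10
[k, e, r, k, e, e, r, e, r, k, k] 3 distinct, len 11
Longest length with ≤3 distinct: 11.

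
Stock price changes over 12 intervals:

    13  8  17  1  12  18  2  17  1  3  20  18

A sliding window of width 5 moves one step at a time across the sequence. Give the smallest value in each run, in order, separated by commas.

1, 1, 1, 1, 1, 1, 1, 1

[13, 8, 17, 1, 12] → min 1
[8, 17, 1, 12, 18] → min 1
[17, 1, 12, 18, 2] → min 1
[1, 12, 18, 2, 17] → min 1
[12, 18, 2, 17, 1] → min 1
[18, 2, 17, 1, 3] → min 1
[2, 17, 1, 3, 20] → min 1
[17, 1, 3, 20, 18] → min 1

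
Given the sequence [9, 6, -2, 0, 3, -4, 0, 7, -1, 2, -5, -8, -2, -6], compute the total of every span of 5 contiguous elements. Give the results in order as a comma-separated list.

16, 3, -3, 6, 5, 4, 3, -5, -14, -19

Sliding a size-5 window across the 14 values:
[9, 6, -2, 0, 3] → sum 16
[6, -2, 0, 3, -4] → sum 3
[-2, 0, 3, -4, 0] → sum -3
[0, 3, -4, 0, 7] → sum 6
[3, -4, 0, 7, -1] → sum 5
[-4, 0, 7, -1, 2] → sum 4
[0, 7, -1, 2, -5] → sum 3
[7, -1, 2, -5, -8] → sum -5
[-1, 2, -5, -8, -2] → sum -14
[2, -5, -8, -2, -6] → sum -19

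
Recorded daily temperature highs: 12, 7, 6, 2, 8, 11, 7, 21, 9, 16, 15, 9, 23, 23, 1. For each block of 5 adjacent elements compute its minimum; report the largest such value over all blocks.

Window mins for each of the 11 positions:
[12, 7, 6, 2, 8] → min 2
[7, 6, 2, 8, 11] → min 2
[6, 2, 8, 11, 7] → min 2
[2, 8, 11, 7, 21] → min 2
[8, 11, 7, 21, 9] → min 7
[11, 7, 21, 9, 16] → min 7
[7, 21, 9, 16, 15] → min 7
[21, 9, 16, 15, 9] → min 9
[9, 16, 15, 9, 23] → min 9
[16, 15, 9, 23, 23] → min 9
[15, 9, 23, 23, 1] → min 1
Largest of these is 9.

9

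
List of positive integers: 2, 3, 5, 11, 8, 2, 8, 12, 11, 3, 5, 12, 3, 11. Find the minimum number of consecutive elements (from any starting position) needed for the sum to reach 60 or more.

8

Extend right; whenever the sum reaches 60, record the length and shrink from the left:
add 2: running sum 2 < 60
add 3: running sum 5 < 60
add 5: running sum 10 < 60
add 11: running sum 21 < 60
add 8: running sum 29 < 60
add 2: running sum 31 < 60
add 8: running sum 39 < 60
add 12: running sum 51 < 60
end 8: [3, 5, 11, 8, 2, 8, 12, 11] sum 60, len 8
end 9: [5, 11, 8, 2, 8, 12, 11, 3] sum 60, len 8
end 10: [11, 8, 2, 8, 12, 11, 3, 5] sum 60, len 8
end 11: [8, 2, 8, 12, 11, 3, 5, 12] sum 61, len 8
end 12: [8, 2, 8, 12, 11, 3, 5, 12, 3] sum 64, len 9
end 13: [8, 12, 11, 3, 5, 12, 3, 11] sum 65, len 8
Shortest qualifying length: 8.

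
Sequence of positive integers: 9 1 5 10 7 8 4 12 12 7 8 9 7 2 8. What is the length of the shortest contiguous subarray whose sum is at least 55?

6

add 9: running sum 9 < 55
add 1: running sum 10 < 55
add 5: running sum 15 < 55
add 10: running sum 25 < 55
add 7: running sum 32 < 55
add 8: running sum 40 < 55
add 4: running sum 44 < 55
add 12: shortest ending here [9, 1, 5, 10, 7, 8, 4, 12] sum 56, len 8
add 12: shortest ending here [5, 10, 7, 8, 4, 12, 12] sum 58, len 7
add 7: shortest ending here [10, 7, 8, 4, 12, 12, 7] sum 60, len 7
add 8: shortest ending here [7, 8, 4, 12, 12, 7, 8] sum 58, len 7
add 9: shortest ending here [8, 4, 12, 12, 7, 8, 9] sum 60, len 7
add 7: shortest ending here [12, 12, 7, 8, 9, 7] sum 55, len 6
add 2: shortest ending here [12, 12, 7, 8, 9, 7, 2] sum 57, len 7
add 8: shortest ending here [12, 12, 7, 8, 9, 7, 2, 8] sum 65, len 8
Shortest qualifying length: 6.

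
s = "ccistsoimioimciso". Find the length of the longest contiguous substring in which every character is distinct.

[c] len 1
[c] len 1
[c, i] len 2
[c, i, s] len 3
[c, i, s, t] len 4
[t, s] len 2
[t, s, o] len 3
[t, s, o, i] len 4
[t, s, o, i, m] len 5
[m, i] len 2
[m, i, o] len 3
[o, i] len 2
[o, i, m] len 3
[o, i, m, c] len 4
[m, c, i] len 3
[m, c, i, s] len 4
[m, c, i, s, o] len 5
Longest all-distinct length: 5.

5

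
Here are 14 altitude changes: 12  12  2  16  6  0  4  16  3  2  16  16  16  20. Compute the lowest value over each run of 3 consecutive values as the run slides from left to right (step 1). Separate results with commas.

2, 2, 2, 0, 0, 0, 3, 2, 2, 2, 16, 16

Sliding a size-3 window across the 14 values:
[12, 12, 2] → min 2
[12, 2, 16] → min 2
[2, 16, 6] → min 2
[16, 6, 0] → min 0
[6, 0, 4] → min 0
[0, 4, 16] → min 0
[4, 16, 3] → min 3
[16, 3, 2] → min 2
[3, 2, 16] → min 2
[2, 16, 16] → min 2
[16, 16, 16] → min 16
[16, 16, 20] → min 16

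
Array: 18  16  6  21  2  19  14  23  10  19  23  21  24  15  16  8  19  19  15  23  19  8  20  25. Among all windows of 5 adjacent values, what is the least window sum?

(18, 16, 6, 21, 2) → sum 63
(16, 6, 21, 2, 19) → sum 64
(6, 21, 2, 19, 14) → sum 62
(21, 2, 19, 14, 23) → sum 79
(2, 19, 14, 23, 10) → sum 68
(19, 14, 23, 10, 19) → sum 85
(14, 23, 10, 19, 23) → sum 89
(23, 10, 19, 23, 21) → sum 96
(10, 19, 23, 21, 24) → sum 97
(19, 23, 21, 24, 15) → sum 102
(23, 21, 24, 15, 16) → sum 99
(21, 24, 15, 16, 8) → sum 84
(24, 15, 16, 8, 19) → sum 82
(15, 16, 8, 19, 19) → sum 77
(16, 8, 19, 19, 15) → sum 77
(8, 19, 19, 15, 23) → sum 84
(19, 19, 15, 23, 19) → sum 95
(19, 15, 23, 19, 8) → sum 84
(15, 23, 19, 8, 20) → sum 85
(23, 19, 8, 20, 25) → sum 95
Least of these is 62.

62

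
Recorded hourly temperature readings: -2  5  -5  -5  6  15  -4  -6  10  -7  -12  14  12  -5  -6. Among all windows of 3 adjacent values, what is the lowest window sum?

-9

(-2, 5, -5) → sum -2
(5, -5, -5) → sum -5
(-5, -5, 6) → sum -4
(-5, 6, 15) → sum 16
(6, 15, -4) → sum 17
(15, -4, -6) → sum 5
(-4, -6, 10) → sum 0
(-6, 10, -7) → sum -3
(10, -7, -12) → sum -9
(-7, -12, 14) → sum -5
(-12, 14, 12) → sum 14
(14, 12, -5) → sum 21
(12, -5, -6) → sum 1
Lowest of these is -9.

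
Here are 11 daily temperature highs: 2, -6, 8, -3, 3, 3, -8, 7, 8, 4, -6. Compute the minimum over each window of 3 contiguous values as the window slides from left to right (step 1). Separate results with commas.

-6, -6, -3, -3, -8, -8, -8, 4, -6

Sliding a size-3 window across the 11 values:
(2, -6, 8) → min -6
(-6, 8, -3) → min -6
(8, -3, 3) → min -3
(-3, 3, 3) → min -3
(3, 3, -8) → min -8
(3, -8, 7) → min -8
(-8, 7, 8) → min -8
(7, 8, 4) → min 4
(8, 4, -6) → min -6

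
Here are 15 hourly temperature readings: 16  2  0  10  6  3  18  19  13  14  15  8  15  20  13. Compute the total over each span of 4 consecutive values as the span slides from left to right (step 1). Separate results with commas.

28, 18, 19, 37, 46, 53, 64, 61, 50, 52, 58, 56

[16, 2, 0, 10] → sum 28
[2, 0, 10, 6] → sum 18
[0, 10, 6, 3] → sum 19
[10, 6, 3, 18] → sum 37
[6, 3, 18, 19] → sum 46
[3, 18, 19, 13] → sum 53
[18, 19, 13, 14] → sum 64
[19, 13, 14, 15] → sum 61
[13, 14, 15, 8] → sum 50
[14, 15, 8, 15] → sum 52
[15, 8, 15, 20] → sum 58
[8, 15, 20, 13] → sum 56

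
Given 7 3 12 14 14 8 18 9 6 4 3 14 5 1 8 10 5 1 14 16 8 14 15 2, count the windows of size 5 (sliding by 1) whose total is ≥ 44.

[7, 3, 12, 14, 14] → sum 50  ≥ 44 ✓
[3, 12, 14, 14, 8] → sum 51  ≥ 44 ✓
[12, 14, 14, 8, 18] → sum 66  ≥ 44 ✓
[14, 14, 8, 18, 9] → sum 63  ≥ 44 ✓
[14, 8, 18, 9, 6] → sum 55  ≥ 44 ✓
[8, 18, 9, 6, 4] → sum 45  ≥ 44 ✓
[18, 9, 6, 4, 3] → sum 40
[9, 6, 4, 3, 14] → sum 36
[6, 4, 3, 14, 5] → sum 32
[4, 3, 14, 5, 1] → sum 27
[3, 14, 5, 1, 8] → sum 31
[14, 5, 1, 8, 10] → sum 38
[5, 1, 8, 10, 5] → sum 29
[1, 8, 10, 5, 1] → sum 25
[8, 10, 5, 1, 14] → sum 38
[10, 5, 1, 14, 16] → sum 46  ≥ 44 ✓
[5, 1, 14, 16, 8] → sum 44  ≥ 44 ✓
[1, 14, 16, 8, 14] → sum 53  ≥ 44 ✓
[14, 16, 8, 14, 15] → sum 67  ≥ 44 ✓
[16, 8, 14, 15, 2] → sum 55  ≥ 44 ✓
11 windows satisfy the condition.

11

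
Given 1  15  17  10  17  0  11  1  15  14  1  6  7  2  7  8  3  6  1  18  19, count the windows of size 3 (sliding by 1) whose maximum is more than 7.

15

[1, 15, 17] → max 17  > 7 ✓
[15, 17, 10] → max 17  > 7 ✓
[17, 10, 17] → max 17  > 7 ✓
[10, 17, 0] → max 17  > 7 ✓
[17, 0, 11] → max 17  > 7 ✓
[0, 11, 1] → max 11  > 7 ✓
[11, 1, 15] → max 15  > 7 ✓
[1, 15, 14] → max 15  > 7 ✓
[15, 14, 1] → max 15  > 7 ✓
[14, 1, 6] → max 14  > 7 ✓
[1, 6, 7] → max 7
[6, 7, 2] → max 7
[7, 2, 7] → max 7
[2, 7, 8] → max 8  > 7 ✓
[7, 8, 3] → max 8  > 7 ✓
[8, 3, 6] → max 8  > 7 ✓
[3, 6, 1] → max 6
[6, 1, 18] → max 18  > 7 ✓
[1, 18, 19] → max 19  > 7 ✓
15 windows satisfy the condition.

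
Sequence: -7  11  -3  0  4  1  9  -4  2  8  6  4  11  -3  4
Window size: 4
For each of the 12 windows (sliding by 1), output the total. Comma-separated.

1, 12, 2, 14, 10, 8, 15, 12, 20, 29, 18, 16

(-7, 11, -3, 0) → sum 1
(11, -3, 0, 4) → sum 12
(-3, 0, 4, 1) → sum 2
(0, 4, 1, 9) → sum 14
(4, 1, 9, -4) → sum 10
(1, 9, -4, 2) → sum 8
(9, -4, 2, 8) → sum 15
(-4, 2, 8, 6) → sum 12
(2, 8, 6, 4) → sum 20
(8, 6, 4, 11) → sum 29
(6, 4, 11, -3) → sum 18
(4, 11, -3, 4) → sum 16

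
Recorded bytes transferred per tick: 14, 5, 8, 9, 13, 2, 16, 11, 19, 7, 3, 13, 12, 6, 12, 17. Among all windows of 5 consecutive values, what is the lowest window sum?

14 5 8 9 13 → sum 49
5 8 9 13 2 → sum 37
8 9 13 2 16 → sum 48
9 13 2 16 11 → sum 51
13 2 16 11 19 → sum 61
2 16 11 19 7 → sum 55
16 11 19 7 3 → sum 56
11 19 7 3 13 → sum 53
19 7 3 13 12 → sum 54
7 3 13 12 6 → sum 41
3 13 12 6 12 → sum 46
13 12 6 12 17 → sum 60
Lowest of these is 37.

37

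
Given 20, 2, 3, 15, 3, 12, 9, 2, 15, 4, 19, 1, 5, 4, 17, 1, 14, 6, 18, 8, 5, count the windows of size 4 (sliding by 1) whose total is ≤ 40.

17

20 2 3 15 → sum 40  ≤ 40 ✓
2 3 15 3 → sum 23  ≤ 40 ✓
3 15 3 12 → sum 33  ≤ 40 ✓
15 3 12 9 → sum 39  ≤ 40 ✓
3 12 9 2 → sum 26  ≤ 40 ✓
12 9 2 15 → sum 38  ≤ 40 ✓
9 2 15 4 → sum 30  ≤ 40 ✓
2 15 4 19 → sum 40  ≤ 40 ✓
15 4 19 1 → sum 39  ≤ 40 ✓
4 19 1 5 → sum 29  ≤ 40 ✓
19 1 5 4 → sum 29  ≤ 40 ✓
1 5 4 17 → sum 27  ≤ 40 ✓
5 4 17 1 → sum 27  ≤ 40 ✓
4 17 1 14 → sum 36  ≤ 40 ✓
17 1 14 6 → sum 38  ≤ 40 ✓
1 14 6 18 → sum 39  ≤ 40 ✓
14 6 18 8 → sum 46
6 18 8 5 → sum 37  ≤ 40 ✓
17 windows satisfy the condition.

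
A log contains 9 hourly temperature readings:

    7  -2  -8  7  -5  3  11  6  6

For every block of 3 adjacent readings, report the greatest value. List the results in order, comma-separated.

7, 7, 7, 7, 11, 11, 11

Sliding a size-3 window across the 9 values:
7 -2 -8 → max 7
-2 -8 7 → max 7
-8 7 -5 → max 7
7 -5 3 → max 7
-5 3 11 → max 11
3 11 6 → max 11
11 6 6 → max 11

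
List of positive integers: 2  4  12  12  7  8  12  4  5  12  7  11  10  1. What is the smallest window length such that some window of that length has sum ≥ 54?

add 2: running sum 2 < 54
add 4: running sum 6 < 54
add 12: running sum 18 < 54
add 12: running sum 30 < 54
add 7: running sum 37 < 54
add 8: running sum 45 < 54
end 6: [4, 12, 12, 7, 8, 12] sum 55, len 6
end 7: [12, 12, 7, 8, 12, 4] sum 55, len 6
end 8: [12, 12, 7, 8, 12, 4, 5] sum 60, len 7
end 9: [12, 7, 8, 12, 4, 5, 12] sum 60, len 7
end 10: [7, 8, 12, 4, 5, 12, 7] sum 55, len 7
end 11: [8, 12, 4, 5, 12, 7, 11] sum 59, len 7
end 12: [12, 4, 5, 12, 7, 11, 10] sum 61, len 7
end 13: [12, 4, 5, 12, 7, 11, 10, 1] sum 62, len 8
Shortest qualifying length: 6.

6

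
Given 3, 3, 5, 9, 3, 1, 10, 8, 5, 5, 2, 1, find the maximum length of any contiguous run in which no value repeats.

6

[3] len 1
[3] len 1
[3, 5] len 2
[3, 5, 9] len 3
[5, 9, 3] len 3
[5, 9, 3, 1] len 4
[5, 9, 3, 1, 10] len 5
[5, 9, 3, 1, 10, 8] len 6
[9, 3, 1, 10, 8, 5] len 6
[5] len 1
[5, 2] len 2
[5, 2, 1] len 3
Longest all-distinct length: 6.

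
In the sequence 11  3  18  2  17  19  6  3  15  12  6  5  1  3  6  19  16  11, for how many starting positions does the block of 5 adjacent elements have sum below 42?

11 3 18 2 17 → sum 51
3 18 2 17 19 → sum 59
18 2 17 19 6 → sum 62
2 17 19 6 3 → sum 47
17 19 6 3 15 → sum 60
19 6 3 15 12 → sum 55
6 3 15 12 6 → sum 42
3 15 12 6 5 → sum 41  < 42 ✓
15 12 6 5 1 → sum 39  < 42 ✓
12 6 5 1 3 → sum 27  < 42 ✓
6 5 1 3 6 → sum 21  < 42 ✓
5 1 3 6 19 → sum 34  < 42 ✓
1 3 6 19 16 → sum 45
3 6 19 16 11 → sum 55
5 windows satisfy the condition.

5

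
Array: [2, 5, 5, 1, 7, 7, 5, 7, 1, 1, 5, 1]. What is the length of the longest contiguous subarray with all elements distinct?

3

add 2: [2] len 1
add 5: [2, 5] len 2
add 5 (repeat 5, move left end past it): [5] len 1
add 1: [5, 1] len 2
add 7: [5, 1, 7] len 3
add 7 (repeat 7, move left end past it): [7] len 1
add 5: [7, 5] len 2
add 7 (repeat 7, move left end past it): [5, 7] len 2
add 1: [5, 7, 1] len 3
add 1 (repeat 1, move left end past it): [1] len 1
add 5: [1, 5] len 2
add 1 (repeat 1, move left end past it): [5, 1] len 2
Longest all-distinct length: 3.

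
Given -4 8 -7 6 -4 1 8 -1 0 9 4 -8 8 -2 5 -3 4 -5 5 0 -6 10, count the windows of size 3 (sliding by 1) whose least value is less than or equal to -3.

15

(-4, 8, -7) → min -7  ≤ -3 ✓
(8, -7, 6) → min -7  ≤ -3 ✓
(-7, 6, -4) → min -7  ≤ -3 ✓
(6, -4, 1) → min -4  ≤ -3 ✓
(-4, 1, 8) → min -4  ≤ -3 ✓
(1, 8, -1) → min -1
(8, -1, 0) → min -1
(-1, 0, 9) → min -1
(0, 9, 4) → min 0
(9, 4, -8) → min -8  ≤ -3 ✓
(4, -8, 8) → min -8  ≤ -3 ✓
(-8, 8, -2) → min -8  ≤ -3 ✓
(8, -2, 5) → min -2
(-2, 5, -3) → min -3  ≤ -3 ✓
(5, -3, 4) → min -3  ≤ -3 ✓
(-3, 4, -5) → min -5  ≤ -3 ✓
(4, -5, 5) → min -5  ≤ -3 ✓
(-5, 5, 0) → min -5  ≤ -3 ✓
(5, 0, -6) → min -6  ≤ -3 ✓
(0, -6, 10) → min -6  ≤ -3 ✓
15 windows satisfy the condition.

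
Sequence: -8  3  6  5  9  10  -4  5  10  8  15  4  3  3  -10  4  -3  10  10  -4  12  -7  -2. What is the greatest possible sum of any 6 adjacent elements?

Each size-6 window and its sum:
[-8, 3, 6, 5, 9, 10] → sum 25
[3, 6, 5, 9, 10, -4] → sum 29
[6, 5, 9, 10, -4, 5] → sum 31
[5, 9, 10, -4, 5, 10] → sum 35
[9, 10, -4, 5, 10, 8] → sum 38
[10, -4, 5, 10, 8, 15] → sum 44
[-4, 5, 10, 8, 15, 4] → sum 38
[5, 10, 8, 15, 4, 3] → sum 45
[10, 8, 15, 4, 3, 3] → sum 43
[8, 15, 4, 3, 3, -10] → sum 23
[15, 4, 3, 3, -10, 4] → sum 19
[4, 3, 3, -10, 4, -3] → sum 1
[3, 3, -10, 4, -3, 10] → sum 7
[3, -10, 4, -3, 10, 10] → sum 14
[-10, 4, -3, 10, 10, -4] → sum 7
[4, -3, 10, 10, -4, 12] → sum 29
[-3, 10, 10, -4, 12, -7] → sum 18
[10, 10, -4, 12, -7, -2] → sum 19
Greatest of these is 45.

45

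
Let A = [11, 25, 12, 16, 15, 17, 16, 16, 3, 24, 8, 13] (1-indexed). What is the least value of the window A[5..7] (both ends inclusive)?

Elements at indices 5..7: 15, 17, 16
min(15, 17, 16) = 15

15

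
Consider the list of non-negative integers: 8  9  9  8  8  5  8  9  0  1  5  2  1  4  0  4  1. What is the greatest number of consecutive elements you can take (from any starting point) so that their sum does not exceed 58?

14

→ 8: sum 8, len 1
→ 9: sum 17, len 2
→ 9: sum 26, len 3
→ 8: sum 34, len 4
→ 8: sum 42, len 5
→ 5: sum 47, len 6
→ 8: sum 55, len 7
→ 9 (dropped 8): sum 56, len 7
→ 0: sum 56, len 8
→ 1: sum 57, len 9
→ 5 (dropped 9): sum 53, len 9
→ 2: sum 55, len 10
→ 1: sum 56, len 11
→ 4 (dropped 9): sum 51, len 11
→ 0: sum 51, len 12
→ 4: sum 55, len 13
→ 1: sum 56, len 14
Longest length seen: 14.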